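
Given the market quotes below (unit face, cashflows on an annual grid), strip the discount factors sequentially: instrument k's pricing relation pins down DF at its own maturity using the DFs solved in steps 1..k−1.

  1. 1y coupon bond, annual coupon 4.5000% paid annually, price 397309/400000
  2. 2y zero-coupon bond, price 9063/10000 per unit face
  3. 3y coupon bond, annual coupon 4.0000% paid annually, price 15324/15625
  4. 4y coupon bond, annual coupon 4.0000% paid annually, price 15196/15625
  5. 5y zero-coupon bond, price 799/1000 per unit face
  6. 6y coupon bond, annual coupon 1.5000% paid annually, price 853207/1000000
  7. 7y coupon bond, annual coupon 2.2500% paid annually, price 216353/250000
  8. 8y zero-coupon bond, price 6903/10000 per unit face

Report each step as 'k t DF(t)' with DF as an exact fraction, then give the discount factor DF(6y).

step 1 [1y] bond c/1=9/200: DF=(397309/400000 − 9/200·(0))/(1+9/200) = 1901/2000 ≈ 0.950500
step 2 [2y] zero: DF = P = 9063/10000 ≈ 0.906300
step 3 [3y] bond c/1=1/25: DF=(15324/15625 − 1/25·(0.950500+0.906300))/(1+1/25) = 2179/2500 ≈ 0.871600
step 4 [4y] bond c/1=1/25: DF=(15196/15625 − 1/25·(0.950500+0.906300+0.871600))/(1+1/25) = 4151/5000 ≈ 0.830200
step 5 [5y] zero: DF = P = 799/1000 ≈ 0.799000
step 6 [6y] bond c/1=3/200: DF=(853207/1000000 − 3/200·(0.950500+0.906300+0.871600+0.830200+0.799000))/(1+3/200) = 3881/5000 ≈ 0.776200
step 7 [7y] bond c/1=9/400: DF=(216353/250000 − 9/400·(0.950500+0.906300+0.871600+0.830200+0.799000+0.776200))/(1+9/400) = 3667/5000 ≈ 0.733400
step 8 [8y] zero: DF = P = 6903/10000 ≈ 0.690300

1 1 1901/2000
2 2 9063/10000
3 3 2179/2500
4 4 4151/5000
5 5 799/1000
6 6 3881/5000
7 7 3667/5000
8 8 6903/10000
DF(6y) = 3881/5000 ≈ 0.776200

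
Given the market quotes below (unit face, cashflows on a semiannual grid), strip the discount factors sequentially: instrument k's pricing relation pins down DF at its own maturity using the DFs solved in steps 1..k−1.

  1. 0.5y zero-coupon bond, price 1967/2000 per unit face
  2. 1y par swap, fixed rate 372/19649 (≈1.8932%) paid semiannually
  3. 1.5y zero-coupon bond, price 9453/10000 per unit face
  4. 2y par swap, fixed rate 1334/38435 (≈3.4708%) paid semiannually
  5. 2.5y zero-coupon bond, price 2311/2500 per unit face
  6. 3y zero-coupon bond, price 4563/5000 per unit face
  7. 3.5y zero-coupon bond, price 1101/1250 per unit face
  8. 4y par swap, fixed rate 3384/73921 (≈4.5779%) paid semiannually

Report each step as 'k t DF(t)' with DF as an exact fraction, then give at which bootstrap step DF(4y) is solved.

step 1 [0.5y] zero: DF = P = 1967/2000 ≈ 0.983500
step 2 [1y] swap r/2=186/19649: DF=(1 − 186/19649·(0.983500))/(1+186/19649) = 4907/5000 ≈ 0.981400
step 3 [1.5y] zero: DF = P = 9453/10000 ≈ 0.945300
step 4 [2y] swap r/2=667/38435: DF=(1 − 667/38435·(0.983500+0.981400+0.945300))/(1+667/38435) = 9333/10000 ≈ 0.933300
step 5 [2.5y] zero: DF = P = 2311/2500 ≈ 0.924400
step 6 [3y] zero: DF = P = 4563/5000 ≈ 0.912600
step 7 [3.5y] zero: DF = P = 1101/1250 ≈ 0.880800
step 8 [4y] swap r/2=1692/73921: DF=(1 − 1692/73921·(0.983500+0.981400+0.945300+0.933300+0.924400+0.912600+0.880800))/(1+1692/73921) = 2077/2500 ≈ 0.830800

1 1/2 1967/2000
2 1 4907/5000
3 3/2 9453/10000
4 2 9333/10000
5 5/2 2311/2500
6 3 4563/5000
7 7/2 1101/1250
8 4 2077/2500
DF(4y) is solved at step 8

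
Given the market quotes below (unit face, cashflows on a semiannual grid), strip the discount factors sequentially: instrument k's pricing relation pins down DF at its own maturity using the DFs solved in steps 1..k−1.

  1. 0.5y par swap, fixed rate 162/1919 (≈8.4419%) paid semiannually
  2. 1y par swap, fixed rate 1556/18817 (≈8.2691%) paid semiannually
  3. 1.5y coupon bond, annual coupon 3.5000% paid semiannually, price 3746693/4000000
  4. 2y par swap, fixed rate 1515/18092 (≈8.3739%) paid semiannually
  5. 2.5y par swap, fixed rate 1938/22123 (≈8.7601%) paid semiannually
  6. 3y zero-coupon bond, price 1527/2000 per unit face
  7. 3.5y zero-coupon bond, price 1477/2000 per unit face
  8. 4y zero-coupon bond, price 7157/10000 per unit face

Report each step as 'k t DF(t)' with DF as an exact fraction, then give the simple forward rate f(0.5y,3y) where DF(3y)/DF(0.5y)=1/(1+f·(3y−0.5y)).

step 1 [0.5y] swap r/2=81/1919: DF=(1 − 81/1919·(0))/(1+81/1919) = 1919/2000 ≈ 0.959500
step 2 [1y] swap r/2=778/18817: DF=(1 − 778/18817·(0.959500))/(1+778/18817) = 4611/5000 ≈ 0.922200
step 3 [1.5y] bond c/2=7/400: DF=(3746693/4000000 − 7/400·(0.959500+0.922200))/(1+7/400) = 4441/5000 ≈ 0.888200
step 4 [2y] swap r/2=1515/36184: DF=(1 − 1515/36184·(0.959500+0.922200+0.888200))/(1+1515/36184) = 1697/2000 ≈ 0.848500
step 5 [2.5y] swap r/2=969/22123: DF=(1 − 969/22123·(0.959500+0.922200+0.888200+0.848500))/(1+969/22123) = 4031/5000 ≈ 0.806200
step 6 [3y] zero: DF = P = 1527/2000 ≈ 0.763500
step 7 [3.5y] zero: DF = P = 1477/2000 ≈ 0.738500
step 8 [4y] zero: DF = P = 7157/10000 ≈ 0.715700

1 1/2 1919/2000
2 1 4611/5000
3 3/2 4441/5000
4 2 1697/2000
5 5/2 4031/5000
6 3 1527/2000
7 7/2 1477/2000
8 4 7157/10000
f(0.5y,3y) = ((1919/2000)/(1527/2000) − 1)/(5/2) = 784/7635 ≈ 10.2685%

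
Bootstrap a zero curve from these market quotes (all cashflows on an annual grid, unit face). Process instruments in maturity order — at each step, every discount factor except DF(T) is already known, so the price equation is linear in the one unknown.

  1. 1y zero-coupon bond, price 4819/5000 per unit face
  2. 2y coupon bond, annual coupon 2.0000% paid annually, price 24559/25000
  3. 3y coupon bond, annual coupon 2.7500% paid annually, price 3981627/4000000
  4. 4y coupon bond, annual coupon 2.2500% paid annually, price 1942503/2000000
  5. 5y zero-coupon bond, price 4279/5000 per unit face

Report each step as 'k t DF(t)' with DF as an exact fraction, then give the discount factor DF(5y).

step 1 [1y] zero: DF = P = 4819/5000 ≈ 0.963800
step 2 [2y] bond c/1=1/50: DF=(24559/25000 − 1/50·(0.963800))/(1+1/50) = 4721/5000 ≈ 0.944200
step 3 [3y] bond c/1=11/400: DF=(3981627/4000000 − 11/400·(0.963800+0.944200))/(1+11/400) = 9177/10000 ≈ 0.917700
step 4 [4y] bond c/1=9/400: DF=(1942503/2000000 − 9/400·(0.963800+0.944200+0.917700))/(1+9/400) = 8877/10000 ≈ 0.887700
step 5 [5y] zero: DF = P = 4279/5000 ≈ 0.855800

1 1 4819/5000
2 2 4721/5000
3 3 9177/10000
4 4 8877/10000
5 5 4279/5000
DF(5y) = 4279/5000 ≈ 0.855800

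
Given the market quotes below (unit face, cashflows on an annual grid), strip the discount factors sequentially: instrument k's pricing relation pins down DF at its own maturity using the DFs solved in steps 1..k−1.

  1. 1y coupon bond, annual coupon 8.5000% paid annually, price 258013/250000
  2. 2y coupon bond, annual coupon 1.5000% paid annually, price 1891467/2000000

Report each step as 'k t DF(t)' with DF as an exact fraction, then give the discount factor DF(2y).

1 1 1189/1250
2 2 9177/10000
DF(2y) = 9177/10000 ≈ 0.917700

step 1 [1y] bond c/1=17/200: DF=(258013/250000 − 17/200·(0))/(1+17/200) = 1189/1250 ≈ 0.951200
step 2 [2y] bond c/1=3/200: DF=(1891467/2000000 − 3/200·(0.951200))/(1+3/200) = 9177/10000 ≈ 0.917700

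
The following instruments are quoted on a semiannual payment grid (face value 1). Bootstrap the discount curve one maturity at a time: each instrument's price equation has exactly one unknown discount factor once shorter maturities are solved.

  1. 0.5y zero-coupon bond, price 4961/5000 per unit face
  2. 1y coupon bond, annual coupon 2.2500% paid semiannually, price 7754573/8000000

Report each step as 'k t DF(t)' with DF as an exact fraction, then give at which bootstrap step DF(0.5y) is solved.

1 1/2 4961/5000
2 1 379/400
DF(0.5y) is solved at step 1

step 1 [0.5y] zero: DF = P = 4961/5000 ≈ 0.992200
step 2 [1y] bond c/2=9/800: DF=(7754573/8000000 − 9/800·(0.992200))/(1+9/800) = 379/400 ≈ 0.947500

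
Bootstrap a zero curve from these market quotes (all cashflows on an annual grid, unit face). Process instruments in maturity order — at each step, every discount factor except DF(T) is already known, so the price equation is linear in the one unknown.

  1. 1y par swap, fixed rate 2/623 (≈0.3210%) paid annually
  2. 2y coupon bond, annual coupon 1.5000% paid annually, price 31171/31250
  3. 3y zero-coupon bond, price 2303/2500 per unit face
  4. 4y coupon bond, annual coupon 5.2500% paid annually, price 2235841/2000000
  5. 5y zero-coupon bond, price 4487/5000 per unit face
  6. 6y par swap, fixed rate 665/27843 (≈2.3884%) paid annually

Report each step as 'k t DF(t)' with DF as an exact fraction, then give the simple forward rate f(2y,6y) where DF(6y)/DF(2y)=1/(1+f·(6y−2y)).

1 1 623/625
2 2 121/125
3 3 2303/2500
4 4 4591/5000
5 5 4487/5000
6 6 867/1000
f(2y,6y) = ((121/125)/(867/1000) − 1)/(4) = 101/3468 ≈ 2.9123%

step 1 [1y] swap r/1=2/623: DF=(1 − 2/623·(0))/(1+2/623) = 623/625 ≈ 0.996800
step 2 [2y] bond c/1=3/200: DF=(31171/31250 − 3/200·(0.996800))/(1+3/200) = 121/125 ≈ 0.968000
step 3 [3y] zero: DF = P = 2303/2500 ≈ 0.921200
step 4 [4y] bond c/1=21/400: DF=(2235841/2000000 − 21/400·(0.996800+0.968000+0.921200))/(1+21/400) = 4591/5000 ≈ 0.918200
step 5 [5y] zero: DF = P = 4487/5000 ≈ 0.897400
step 6 [6y] swap r/1=665/27843: DF=(1 − 665/27843·(0.996800+0.968000+0.921200+0.918200+0.897400))/(1+665/27843) = 867/1000 ≈ 0.867000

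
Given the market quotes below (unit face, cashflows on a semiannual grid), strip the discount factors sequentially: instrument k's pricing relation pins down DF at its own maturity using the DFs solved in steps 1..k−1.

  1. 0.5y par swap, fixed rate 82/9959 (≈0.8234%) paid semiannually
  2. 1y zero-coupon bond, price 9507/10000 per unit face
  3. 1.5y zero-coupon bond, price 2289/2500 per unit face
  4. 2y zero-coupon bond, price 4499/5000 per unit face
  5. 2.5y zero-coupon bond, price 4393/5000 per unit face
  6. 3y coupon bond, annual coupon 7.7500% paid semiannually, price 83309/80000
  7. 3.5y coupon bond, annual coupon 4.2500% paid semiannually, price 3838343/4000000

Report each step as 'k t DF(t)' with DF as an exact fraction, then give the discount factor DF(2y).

1 1/2 9959/10000
2 1 9507/10000
3 3/2 2289/2500
4 2 4499/5000
5 5/2 4393/5000
6 3 4147/5000
7 7/2 4129/5000
DF(2y) = 4499/5000 ≈ 0.899800

step 1 [0.5y] swap r/2=41/9959: DF=(1 − 41/9959·(0))/(1+41/9959) = 9959/10000 ≈ 0.995900
step 2 [1y] zero: DF = P = 9507/10000 ≈ 0.950700
step 3 [1.5y] zero: DF = P = 2289/2500 ≈ 0.915600
step 4 [2y] zero: DF = P = 4499/5000 ≈ 0.899800
step 5 [2.5y] zero: DF = P = 4393/5000 ≈ 0.878600
step 6 [3y] bond c/2=31/800: DF=(83309/80000 − 31/800·(0.995900+0.950700+0.915600+0.899800+0.878600))/(1+31/800) = 4147/5000 ≈ 0.829400
step 7 [3.5y] bond c/2=17/800: DF=(3838343/4000000 − 17/800·(0.995900+0.950700+0.915600+0.899800+0.878600+0.829400))/(1+17/800) = 4129/5000 ≈ 0.825800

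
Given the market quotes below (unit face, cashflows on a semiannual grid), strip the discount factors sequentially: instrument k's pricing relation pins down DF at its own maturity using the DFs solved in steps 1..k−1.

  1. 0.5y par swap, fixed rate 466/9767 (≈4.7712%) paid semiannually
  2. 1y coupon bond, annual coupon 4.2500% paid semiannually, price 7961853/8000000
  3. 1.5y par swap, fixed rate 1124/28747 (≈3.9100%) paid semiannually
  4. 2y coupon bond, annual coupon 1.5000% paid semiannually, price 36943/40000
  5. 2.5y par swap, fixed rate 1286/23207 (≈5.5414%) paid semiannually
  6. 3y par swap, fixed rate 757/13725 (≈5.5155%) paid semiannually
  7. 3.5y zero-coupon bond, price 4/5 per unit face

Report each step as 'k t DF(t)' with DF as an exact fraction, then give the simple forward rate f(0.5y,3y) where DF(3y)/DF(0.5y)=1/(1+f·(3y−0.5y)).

1 1/2 9767/10000
2 1 4771/5000
3 3/2 4719/5000
4 2 8953/10000
5 5/2 4357/5000
6 3 4243/5000
7 7/2 4/5
f(0.5y,3y) = ((9767/10000)/(4243/5000) − 1)/(5/2) = 1281/21215 ≈ 6.0382%

step 1 [0.5y] swap r/2=233/9767: DF=(1 − 233/9767·(0))/(1+233/9767) = 9767/10000 ≈ 0.976700
step 2 [1y] bond c/2=17/800: DF=(7961853/8000000 − 17/800·(0.976700))/(1+17/800) = 4771/5000 ≈ 0.954200
step 3 [1.5y] swap r/2=562/28747: DF=(1 − 562/28747·(0.976700+0.954200))/(1+562/28747) = 4719/5000 ≈ 0.943800
step 4 [2y] bond c/2=3/400: DF=(36943/40000 − 3/400·(0.976700+0.954200+0.943800))/(1+3/400) = 8953/10000 ≈ 0.895300
step 5 [2.5y] swap r/2=643/23207: DF=(1 − 643/23207·(0.976700+0.954200+0.943800+0.895300))/(1+643/23207) = 4357/5000 ≈ 0.871400
step 6 [3y] swap r/2=757/27450: DF=(1 − 757/27450·(0.976700+0.954200+0.943800+0.895300+0.871400))/(1+757/27450) = 4243/5000 ≈ 0.848600
step 7 [3.5y] zero: DF = P = 4/5 ≈ 0.800000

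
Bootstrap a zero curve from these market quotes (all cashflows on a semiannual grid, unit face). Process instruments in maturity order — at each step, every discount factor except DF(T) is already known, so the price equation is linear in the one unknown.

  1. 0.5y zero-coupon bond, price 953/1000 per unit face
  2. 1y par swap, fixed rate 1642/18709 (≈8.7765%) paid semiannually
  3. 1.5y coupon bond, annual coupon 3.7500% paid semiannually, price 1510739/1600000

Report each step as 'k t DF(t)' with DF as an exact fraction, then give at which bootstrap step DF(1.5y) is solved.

1 1/2 953/1000
2 1 9179/10000
3 3/2 2231/2500
DF(1.5y) is solved at step 3

step 1 [0.5y] zero: DF = P = 953/1000 ≈ 0.953000
step 2 [1y] swap r/2=821/18709: DF=(1 − 821/18709·(0.953000))/(1+821/18709) = 9179/10000 ≈ 0.917900
step 3 [1.5y] bond c/2=3/160: DF=(1510739/1600000 − 3/160·(0.953000+0.917900))/(1+3/160) = 2231/2500 ≈ 0.892400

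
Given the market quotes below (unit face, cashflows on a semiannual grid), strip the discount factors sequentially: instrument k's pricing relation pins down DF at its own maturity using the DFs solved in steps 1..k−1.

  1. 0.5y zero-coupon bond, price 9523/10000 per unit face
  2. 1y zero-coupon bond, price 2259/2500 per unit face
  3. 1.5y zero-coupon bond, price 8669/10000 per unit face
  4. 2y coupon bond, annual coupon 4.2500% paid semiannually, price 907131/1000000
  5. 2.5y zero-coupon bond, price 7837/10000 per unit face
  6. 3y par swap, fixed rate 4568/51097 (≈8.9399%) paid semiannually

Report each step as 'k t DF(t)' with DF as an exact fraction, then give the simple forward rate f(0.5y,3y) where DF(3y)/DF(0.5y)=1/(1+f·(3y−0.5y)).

step 1 [0.5y] zero: DF = P = 9523/10000 ≈ 0.952300
step 2 [1y] zero: DF = P = 2259/2500 ≈ 0.903600
step 3 [1.5y] zero: DF = P = 8669/10000 ≈ 0.866900
step 4 [2y] bond c/2=17/800: DF=(907131/1000000 − 17/800·(0.952300+0.903600+0.866900))/(1+17/800) = 2079/2500 ≈ 0.831600
step 5 [2.5y] zero: DF = P = 7837/10000 ≈ 0.783700
step 6 [3y] swap r/2=2284/51097: DF=(1 − 2284/51097·(0.952300+0.903600+0.866900+0.831600+0.783700))/(1+2284/51097) = 1929/2500 ≈ 0.771600

1 1/2 9523/10000
2 1 2259/2500
3 3/2 8669/10000
4 2 2079/2500
5 5/2 7837/10000
6 3 1929/2500
f(0.5y,3y) = ((9523/10000)/(1929/2500) − 1)/(5/2) = 1807/19290 ≈ 9.3675%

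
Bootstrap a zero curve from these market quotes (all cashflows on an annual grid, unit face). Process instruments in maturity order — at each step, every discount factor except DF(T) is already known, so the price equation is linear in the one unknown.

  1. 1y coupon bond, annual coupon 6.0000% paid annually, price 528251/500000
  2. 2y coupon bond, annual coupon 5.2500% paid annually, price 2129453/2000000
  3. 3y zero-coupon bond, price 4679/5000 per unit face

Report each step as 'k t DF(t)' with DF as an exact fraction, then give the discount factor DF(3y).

step 1 [1y] bond c/1=3/50: DF=(528251/500000 − 3/50·(0))/(1+3/50) = 9967/10000 ≈ 0.996700
step 2 [2y] bond c/1=21/400: DF=(2129453/2000000 − 21/400·(0.996700))/(1+21/400) = 9619/10000 ≈ 0.961900
step 3 [3y] zero: DF = P = 4679/5000 ≈ 0.935800

1 1 9967/10000
2 2 9619/10000
3 3 4679/5000
DF(3y) = 4679/5000 ≈ 0.935800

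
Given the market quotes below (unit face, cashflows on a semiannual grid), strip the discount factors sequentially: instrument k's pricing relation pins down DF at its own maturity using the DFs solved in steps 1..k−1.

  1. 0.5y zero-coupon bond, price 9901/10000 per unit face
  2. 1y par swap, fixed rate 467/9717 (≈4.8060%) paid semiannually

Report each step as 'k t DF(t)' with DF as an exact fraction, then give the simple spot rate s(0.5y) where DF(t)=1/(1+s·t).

1 1/2 9901/10000
2 1 9533/10000
s(0.5y) = (1/(9901/10000) − 1)/(1/2) = 198/9901 ≈ 1.9998%

step 1 [0.5y] zero: DF = P = 9901/10000 ≈ 0.990100
step 2 [1y] swap r/2=467/19434: DF=(1 − 467/19434·(0.990100))/(1+467/19434) = 9533/10000 ≈ 0.953300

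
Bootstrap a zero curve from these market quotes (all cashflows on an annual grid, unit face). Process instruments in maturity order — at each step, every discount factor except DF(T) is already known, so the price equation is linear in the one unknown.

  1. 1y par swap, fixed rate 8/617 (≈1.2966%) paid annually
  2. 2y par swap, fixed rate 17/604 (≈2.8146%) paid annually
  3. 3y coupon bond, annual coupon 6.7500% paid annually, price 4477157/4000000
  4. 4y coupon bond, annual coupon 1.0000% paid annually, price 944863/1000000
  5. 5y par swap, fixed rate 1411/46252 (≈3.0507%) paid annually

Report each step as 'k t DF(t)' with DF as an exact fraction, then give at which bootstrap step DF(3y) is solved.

step 1 [1y] swap r/1=8/617: DF=(1 − 8/617·(0))/(1+8/617) = 617/625 ≈ 0.987200
step 2 [2y] swap r/1=17/604: DF=(1 − 17/604·(0.987200))/(1+17/604) = 591/625 ≈ 0.945600
step 3 [3y] bond c/1=27/400: DF=(4477157/4000000 − 27/400·(0.987200+0.945600))/(1+27/400) = 9263/10000 ≈ 0.926300
step 4 [4y] bond c/1=1/100: DF=(944863/1000000 − 1/100·(0.987200+0.945600+0.926300))/(1+1/100) = 567/625 ≈ 0.907200
step 5 [5y] swap r/1=1411/46252: DF=(1 − 1411/46252·(0.987200+0.945600+0.926300+0.907200))/(1+1411/46252) = 8589/10000 ≈ 0.858900

1 1 617/625
2 2 591/625
3 3 9263/10000
4 4 567/625
5 5 8589/10000
DF(3y) is solved at step 3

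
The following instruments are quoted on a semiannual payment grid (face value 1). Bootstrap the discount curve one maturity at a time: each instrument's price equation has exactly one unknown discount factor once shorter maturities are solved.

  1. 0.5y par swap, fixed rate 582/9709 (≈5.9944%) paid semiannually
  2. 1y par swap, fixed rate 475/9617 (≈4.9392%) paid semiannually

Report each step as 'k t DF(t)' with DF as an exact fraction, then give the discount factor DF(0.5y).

1 1/2 9709/10000
2 1 381/400
DF(0.5y) = 9709/10000 ≈ 0.970900

step 1 [0.5y] swap r/2=291/9709: DF=(1 − 291/9709·(0))/(1+291/9709) = 9709/10000 ≈ 0.970900
step 2 [1y] swap r/2=475/19234: DF=(1 − 475/19234·(0.970900))/(1+475/19234) = 381/400 ≈ 0.952500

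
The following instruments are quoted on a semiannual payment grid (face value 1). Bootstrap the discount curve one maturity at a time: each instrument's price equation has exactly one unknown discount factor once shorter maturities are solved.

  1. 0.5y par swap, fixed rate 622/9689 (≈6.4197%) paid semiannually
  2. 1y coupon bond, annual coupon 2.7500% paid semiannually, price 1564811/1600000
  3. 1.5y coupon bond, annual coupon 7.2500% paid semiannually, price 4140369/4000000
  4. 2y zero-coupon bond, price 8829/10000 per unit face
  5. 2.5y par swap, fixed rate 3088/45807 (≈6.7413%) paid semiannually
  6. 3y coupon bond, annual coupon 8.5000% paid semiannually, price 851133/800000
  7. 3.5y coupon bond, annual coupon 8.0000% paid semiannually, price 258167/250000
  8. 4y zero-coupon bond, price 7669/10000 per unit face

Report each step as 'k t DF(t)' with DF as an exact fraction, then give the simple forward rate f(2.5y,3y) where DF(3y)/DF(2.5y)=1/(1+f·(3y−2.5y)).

step 1 [0.5y] swap r/2=311/9689: DF=(1 − 311/9689·(0))/(1+311/9689) = 9689/10000 ≈ 0.968900
step 2 [1y] bond c/2=11/800: DF=(1564811/1600000 − 11/800·(0.968900))/(1+11/800) = 2379/2500 ≈ 0.951600
step 3 [1.5y] bond c/2=29/800: DF=(4140369/4000000 − 29/800·(0.968900+0.951600))/(1+29/800) = 9317/10000 ≈ 0.931700
step 4 [2y] zero: DF = P = 8829/10000 ≈ 0.882900
step 5 [2.5y] swap r/2=1544/45807: DF=(1 − 1544/45807·(0.968900+0.951600+0.931700+0.882900))/(1+1544/45807) = 1057/1250 ≈ 0.845600
step 6 [3y] bond c/2=17/400: DF=(851133/800000 − 17/400·(0.968900+0.951600+0.931700+0.882900+0.845600))/(1+17/400) = 4169/5000 ≈ 0.833800
step 7 [3.5y] bond c/2=1/25: DF=(258167/250000 − 1/25·(0.968900+0.951600+0.931700+0.882900+0.845600+0.833800))/(1+1/25) = 7847/10000 ≈ 0.784700
step 8 [4y] zero: DF = P = 7669/10000 ≈ 0.766900

1 1/2 9689/10000
2 1 2379/2500
3 3/2 9317/10000
4 2 8829/10000
5 5/2 1057/1250
6 3 4169/5000
7 7/2 7847/10000
8 4 7669/10000
f(2.5y,3y) = ((1057/1250)/(4169/5000) − 1)/(1/2) = 118/4169 ≈ 2.8304%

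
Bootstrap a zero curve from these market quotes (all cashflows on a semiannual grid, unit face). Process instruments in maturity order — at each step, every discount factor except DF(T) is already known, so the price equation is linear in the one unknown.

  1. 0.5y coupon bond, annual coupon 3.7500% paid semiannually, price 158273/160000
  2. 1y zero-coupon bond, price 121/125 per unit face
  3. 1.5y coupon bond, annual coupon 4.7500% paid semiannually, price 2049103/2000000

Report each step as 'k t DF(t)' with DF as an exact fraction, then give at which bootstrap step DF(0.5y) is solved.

1 1/2 971/1000
2 1 121/125
3 3/2 4779/5000
DF(0.5y) is solved at step 1

step 1 [0.5y] bond c/2=3/160: DF=(158273/160000 − 3/160·(0))/(1+3/160) = 971/1000 ≈ 0.971000
step 2 [1y] zero: DF = P = 121/125 ≈ 0.968000
step 3 [1.5y] bond c/2=19/800: DF=(2049103/2000000 − 19/800·(0.971000+0.968000))/(1+19/800) = 4779/5000 ≈ 0.955800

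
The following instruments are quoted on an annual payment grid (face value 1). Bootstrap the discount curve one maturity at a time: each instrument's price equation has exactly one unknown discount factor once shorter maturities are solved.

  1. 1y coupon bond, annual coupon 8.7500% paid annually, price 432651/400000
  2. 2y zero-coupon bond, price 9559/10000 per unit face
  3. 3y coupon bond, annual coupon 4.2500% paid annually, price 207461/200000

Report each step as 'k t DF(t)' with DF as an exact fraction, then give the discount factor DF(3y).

step 1 [1y] bond c/1=7/80: DF=(432651/400000 − 7/80·(0))/(1+7/80) = 4973/5000 ≈ 0.994600
step 2 [2y] zero: DF = P = 9559/10000 ≈ 0.955900
step 3 [3y] bond c/1=17/400: DF=(207461/200000 − 17/400·(0.994600+0.955900))/(1+17/400) = 1831/2000 ≈ 0.915500

1 1 4973/5000
2 2 9559/10000
3 3 1831/2000
DF(3y) = 1831/2000 ≈ 0.915500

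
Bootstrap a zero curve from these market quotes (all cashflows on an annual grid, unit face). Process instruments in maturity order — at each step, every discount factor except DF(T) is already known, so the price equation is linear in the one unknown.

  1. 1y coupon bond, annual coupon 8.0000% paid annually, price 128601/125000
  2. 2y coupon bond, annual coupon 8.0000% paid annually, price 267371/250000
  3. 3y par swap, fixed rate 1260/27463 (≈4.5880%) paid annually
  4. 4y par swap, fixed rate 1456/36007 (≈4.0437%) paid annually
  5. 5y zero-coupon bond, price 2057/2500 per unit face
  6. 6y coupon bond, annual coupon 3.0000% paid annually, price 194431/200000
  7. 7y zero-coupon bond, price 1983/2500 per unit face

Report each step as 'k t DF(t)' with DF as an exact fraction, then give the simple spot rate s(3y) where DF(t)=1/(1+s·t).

1 1 4763/5000
2 2 9197/10000
3 3 437/500
4 4 534/625
5 5 2057/2500
6 6 163/200
7 7 1983/2500
s(3y) = (1/(437/500) − 1)/(3) = 21/437 ≈ 4.8055%

step 1 [1y] bond c/1=2/25: DF=(128601/125000 − 2/25·(0))/(1+2/25) = 4763/5000 ≈ 0.952600
step 2 [2y] bond c/1=2/25: DF=(267371/250000 − 2/25·(0.952600))/(1+2/25) = 9197/10000 ≈ 0.919700
step 3 [3y] swap r/1=1260/27463: DF=(1 − 1260/27463·(0.952600+0.919700))/(1+1260/27463) = 437/500 ≈ 0.874000
step 4 [4y] swap r/1=1456/36007: DF=(1 − 1456/36007·(0.952600+0.919700+0.874000))/(1+1456/36007) = 534/625 ≈ 0.854400
step 5 [5y] zero: DF = P = 2057/2500 ≈ 0.822800
step 6 [6y] bond c/1=3/100: DF=(194431/200000 − 3/100·(0.952600+0.919700+0.874000+0.854400+0.822800))/(1+3/100) = 163/200 ≈ 0.815000
step 7 [7y] zero: DF = P = 1983/2500 ≈ 0.793200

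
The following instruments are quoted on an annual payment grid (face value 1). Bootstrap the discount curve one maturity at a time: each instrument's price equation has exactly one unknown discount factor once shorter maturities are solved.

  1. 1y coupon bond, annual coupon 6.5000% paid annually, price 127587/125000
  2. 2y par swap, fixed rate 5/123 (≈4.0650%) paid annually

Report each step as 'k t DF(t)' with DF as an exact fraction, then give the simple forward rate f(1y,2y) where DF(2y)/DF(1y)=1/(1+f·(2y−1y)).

1 1 599/625
2 2 1847/2000
f(1y,2y) = ((599/625)/(1847/2000) − 1)/(1) = 349/9235 ≈ 3.7791%

step 1 [1y] bond c/1=13/200: DF=(127587/125000 − 13/200·(0))/(1+13/200) = 599/625 ≈ 0.958400
step 2 [2y] swap r/1=5/123: DF=(1 − 5/123·(0.958400))/(1+5/123) = 1847/2000 ≈ 0.923500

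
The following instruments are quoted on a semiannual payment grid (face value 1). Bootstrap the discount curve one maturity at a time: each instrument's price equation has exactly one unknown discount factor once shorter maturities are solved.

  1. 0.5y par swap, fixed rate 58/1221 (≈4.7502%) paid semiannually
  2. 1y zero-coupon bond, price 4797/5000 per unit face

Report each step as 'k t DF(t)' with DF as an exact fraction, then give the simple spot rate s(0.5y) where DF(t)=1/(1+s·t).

1 1/2 1221/1250
2 1 4797/5000
s(0.5y) = (1/(1221/1250) − 1)/(1/2) = 58/1221 ≈ 4.7502%

step 1 [0.5y] swap r/2=29/1221: DF=(1 − 29/1221·(0))/(1+29/1221) = 1221/1250 ≈ 0.976800
step 2 [1y] zero: DF = P = 4797/5000 ≈ 0.959400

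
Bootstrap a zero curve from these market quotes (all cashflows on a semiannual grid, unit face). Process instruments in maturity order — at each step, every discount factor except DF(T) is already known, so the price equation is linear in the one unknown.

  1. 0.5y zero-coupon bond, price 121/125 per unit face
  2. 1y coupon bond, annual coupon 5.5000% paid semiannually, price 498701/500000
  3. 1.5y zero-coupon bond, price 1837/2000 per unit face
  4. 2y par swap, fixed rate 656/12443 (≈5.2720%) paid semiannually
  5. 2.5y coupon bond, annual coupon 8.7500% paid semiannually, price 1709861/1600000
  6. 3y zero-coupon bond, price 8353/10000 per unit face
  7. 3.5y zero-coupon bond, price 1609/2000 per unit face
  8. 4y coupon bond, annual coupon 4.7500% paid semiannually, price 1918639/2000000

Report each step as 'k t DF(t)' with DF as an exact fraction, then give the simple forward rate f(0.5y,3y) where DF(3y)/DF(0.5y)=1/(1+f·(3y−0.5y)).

step 1 [0.5y] zero: DF = P = 121/125 ≈ 0.968000
step 2 [1y] bond c/2=11/400: DF=(498701/500000 − 11/400·(0.968000))/(1+11/400) = 1181/1250 ≈ 0.944800
step 3 [1.5y] zero: DF = P = 1837/2000 ≈ 0.918500
step 4 [2y] swap r/2=328/12443: DF=(1 − 328/12443·(0.968000+0.944800+0.918500))/(1+328/12443) = 1127/1250 ≈ 0.901600
step 5 [2.5y] bond c/2=7/160: DF=(1709861/1600000 − 7/160·(0.968000+0.944800+0.918500+0.901600))/(1+7/160) = 4337/5000 ≈ 0.867400
step 6 [3y] zero: DF = P = 8353/10000 ≈ 0.835300
step 7 [3.5y] zero: DF = P = 1609/2000 ≈ 0.804500
step 8 [4y] bond c/2=19/800: DF=(1918639/2000000 − 19/800·(0.968000+0.944800+0.918500+0.901600+0.867400+0.835300+0.804500))/(1+19/800) = 7923/10000 ≈ 0.792300

1 1/2 121/125
2 1 1181/1250
3 3/2 1837/2000
4 2 1127/1250
5 5/2 4337/5000
6 3 8353/10000
7 7/2 1609/2000
8 4 7923/10000
f(0.5y,3y) = ((121/125)/(8353/10000) − 1)/(5/2) = 2654/41765 ≈ 6.3546%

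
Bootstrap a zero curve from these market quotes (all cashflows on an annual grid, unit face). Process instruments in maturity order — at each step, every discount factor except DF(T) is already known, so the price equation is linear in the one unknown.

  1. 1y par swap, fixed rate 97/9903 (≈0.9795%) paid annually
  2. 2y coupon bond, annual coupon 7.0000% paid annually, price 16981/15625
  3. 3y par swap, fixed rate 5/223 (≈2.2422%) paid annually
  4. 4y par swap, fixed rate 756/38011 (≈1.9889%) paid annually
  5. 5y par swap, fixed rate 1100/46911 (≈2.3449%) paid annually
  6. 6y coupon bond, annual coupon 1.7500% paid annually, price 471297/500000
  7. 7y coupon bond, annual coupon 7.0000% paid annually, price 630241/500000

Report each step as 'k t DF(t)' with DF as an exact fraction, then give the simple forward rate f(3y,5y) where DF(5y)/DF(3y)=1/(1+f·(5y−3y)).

1 1 9903/10000
2 2 9509/10000
3 3 1871/2000
4 4 2311/2500
5 5 89/100
6 6 8457/10000
7 7 4079/5000
f(3y,5y) = ((1871/2000)/(89/100) − 1)/(2) = 91/3560 ≈ 2.5562%

step 1 [1y] swap r/1=97/9903: DF=(1 − 97/9903·(0))/(1+97/9903) = 9903/10000 ≈ 0.990300
step 2 [2y] bond c/1=7/100: DF=(16981/15625 − 7/100·(0.990300))/(1+7/100) = 9509/10000 ≈ 0.950900
step 3 [3y] swap r/1=5/223: DF=(1 − 5/223·(0.990300+0.950900))/(1+5/223) = 1871/2000 ≈ 0.935500
step 4 [4y] swap r/1=756/38011: DF=(1 − 756/38011·(0.990300+0.950900+0.935500))/(1+756/38011) = 2311/2500 ≈ 0.924400
step 5 [5y] swap r/1=1100/46911: DF=(1 − 1100/46911·(0.990300+0.950900+0.935500+0.924400))/(1+1100/46911) = 89/100 ≈ 0.890000
step 6 [6y] bond c/1=7/400: DF=(471297/500000 − 7/400·(0.990300+0.950900+0.935500+0.924400+0.890000))/(1+7/400) = 8457/10000 ≈ 0.845700
step 7 [7y] bond c/1=7/100: DF=(630241/500000 − 7/100·(0.990300+0.950900+0.935500+0.924400+0.890000+0.845700))/(1+7/100) = 4079/5000 ≈ 0.815800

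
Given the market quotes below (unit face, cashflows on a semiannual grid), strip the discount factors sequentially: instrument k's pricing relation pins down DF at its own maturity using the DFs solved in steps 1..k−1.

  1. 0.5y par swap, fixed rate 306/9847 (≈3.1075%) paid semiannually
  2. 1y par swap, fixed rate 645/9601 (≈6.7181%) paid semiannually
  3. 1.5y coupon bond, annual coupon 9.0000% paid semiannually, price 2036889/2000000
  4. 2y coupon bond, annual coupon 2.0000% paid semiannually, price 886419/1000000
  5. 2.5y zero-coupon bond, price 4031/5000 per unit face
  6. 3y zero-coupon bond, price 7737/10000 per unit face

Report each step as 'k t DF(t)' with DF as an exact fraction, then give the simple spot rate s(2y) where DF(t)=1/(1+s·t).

1 1/2 9847/10000
2 1 1871/2000
3 3/2 8919/10000
4 2 4249/5000
5 5/2 4031/5000
6 3 7737/10000
s(2y) = (1/(4249/5000) − 1)/(2) = 751/8498 ≈ 8.8374%

step 1 [0.5y] swap r/2=153/9847: DF=(1 − 153/9847·(0))/(1+153/9847) = 9847/10000 ≈ 0.984700
step 2 [1y] swap r/2=645/19202: DF=(1 − 645/19202·(0.984700))/(1+645/19202) = 1871/2000 ≈ 0.935500
step 3 [1.5y] bond c/2=9/200: DF=(2036889/2000000 − 9/200·(0.984700+0.935500))/(1+9/200) = 8919/10000 ≈ 0.891900
step 4 [2y] bond c/2=1/100: DF=(886419/1000000 − 1/100·(0.984700+0.935500+0.891900))/(1+1/100) = 4249/5000 ≈ 0.849800
step 5 [2.5y] zero: DF = P = 4031/5000 ≈ 0.806200
step 6 [3y] zero: DF = P = 7737/10000 ≈ 0.773700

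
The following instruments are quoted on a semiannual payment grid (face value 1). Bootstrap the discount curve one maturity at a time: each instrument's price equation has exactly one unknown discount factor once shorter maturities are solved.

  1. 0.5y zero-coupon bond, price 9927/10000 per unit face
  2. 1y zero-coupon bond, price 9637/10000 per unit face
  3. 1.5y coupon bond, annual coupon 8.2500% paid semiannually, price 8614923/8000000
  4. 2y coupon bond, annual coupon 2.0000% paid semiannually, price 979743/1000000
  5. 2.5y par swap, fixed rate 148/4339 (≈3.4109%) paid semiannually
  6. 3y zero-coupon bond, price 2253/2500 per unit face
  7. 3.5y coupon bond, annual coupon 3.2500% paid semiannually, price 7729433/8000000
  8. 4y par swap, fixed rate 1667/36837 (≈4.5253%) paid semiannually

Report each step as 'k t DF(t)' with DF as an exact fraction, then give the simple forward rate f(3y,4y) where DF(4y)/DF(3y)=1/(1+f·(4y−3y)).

1 1/2 9927/10000
2 1 9637/10000
3 3/2 9567/10000
4 2 2353/2500
5 5/2 4593/5000
6 3 2253/2500
7 7/2 43/50
8 4 8333/10000
f(3y,4y) = ((2253/2500)/(8333/10000) − 1)/(1) = 679/8333 ≈ 8.1483%

step 1 [0.5y] zero: DF = P = 9927/10000 ≈ 0.992700
step 2 [1y] zero: DF = P = 9637/10000 ≈ 0.963700
step 3 [1.5y] bond c/2=33/800: DF=(8614923/8000000 − 33/800·(0.992700+0.963700))/(1+33/800) = 9567/10000 ≈ 0.956700
step 4 [2y] bond c/2=1/100: DF=(979743/1000000 − 1/100·(0.992700+0.963700+0.956700))/(1+1/100) = 2353/2500 ≈ 0.941200
step 5 [2.5y] swap r/2=74/4339: DF=(1 − 74/4339·(0.992700+0.963700+0.956700+0.941200))/(1+74/4339) = 4593/5000 ≈ 0.918600
step 6 [3y] zero: DF = P = 2253/2500 ≈ 0.901200
step 7 [3.5y] bond c/2=13/800: DF=(7729433/8000000 − 13/800·(0.992700+0.963700+0.956700+0.941200+0.918600+0.901200))/(1+13/800) = 43/50 ≈ 0.860000
step 8 [4y] swap r/2=1667/73674: DF=(1 − 1667/73674·(0.992700+0.963700+0.956700+0.941200+0.918600+0.901200+0.860000))/(1+1667/73674) = 8333/10000 ≈ 0.833300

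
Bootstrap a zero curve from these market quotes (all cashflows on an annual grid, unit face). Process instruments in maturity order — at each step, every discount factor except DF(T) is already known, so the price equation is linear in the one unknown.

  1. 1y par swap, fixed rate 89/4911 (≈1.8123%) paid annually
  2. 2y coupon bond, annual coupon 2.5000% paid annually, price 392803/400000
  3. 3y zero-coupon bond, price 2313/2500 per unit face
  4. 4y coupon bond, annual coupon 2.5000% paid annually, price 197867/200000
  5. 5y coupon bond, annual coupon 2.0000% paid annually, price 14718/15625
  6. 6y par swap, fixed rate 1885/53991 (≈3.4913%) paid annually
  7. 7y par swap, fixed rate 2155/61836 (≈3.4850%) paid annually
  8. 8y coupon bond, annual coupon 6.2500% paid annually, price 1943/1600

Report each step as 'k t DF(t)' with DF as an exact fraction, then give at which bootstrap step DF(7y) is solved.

step 1 [1y] swap r/1=89/4911: DF=(1 − 89/4911·(0))/(1+89/4911) = 4911/5000 ≈ 0.982200
step 2 [2y] bond c/1=1/40: DF=(392803/400000 − 1/40·(0.982200))/(1+1/40) = 9341/10000 ≈ 0.934100
step 3 [3y] zero: DF = P = 2313/2500 ≈ 0.925200
step 4 [4y] bond c/1=1/40: DF=(197867/200000 − 1/40·(0.982200+0.934100+0.925200))/(1+1/40) = 8959/10000 ≈ 0.895900
step 5 [5y] bond c/1=1/50: DF=(14718/15625 − 1/50·(0.982200+0.934100+0.925200+0.895900))/(1+1/50) = 4251/5000 ≈ 0.850200
step 6 [6y] swap r/1=1885/53991: DF=(1 − 1885/53991·(0.982200+0.934100+0.925200+0.895900+0.850200))/(1+1885/53991) = 1623/2000 ≈ 0.811500
step 7 [7y] swap r/1=2155/61836: DF=(1 − 2155/61836·(0.982200+0.934100+0.925200+0.895900+0.850200+0.811500))/(1+2155/61836) = 1569/2000 ≈ 0.784500
step 8 [8y] bond c/1=1/16: DF=(1943/1600 − 1/16·(0.982200+0.934100+0.925200+0.895900+0.850200+0.811500+0.784500))/(1+1/16) = 487/625 ≈ 0.779200

1 1 4911/5000
2 2 9341/10000
3 3 2313/2500
4 4 8959/10000
5 5 4251/5000
6 6 1623/2000
7 7 1569/2000
8 8 487/625
DF(7y) is solved at step 7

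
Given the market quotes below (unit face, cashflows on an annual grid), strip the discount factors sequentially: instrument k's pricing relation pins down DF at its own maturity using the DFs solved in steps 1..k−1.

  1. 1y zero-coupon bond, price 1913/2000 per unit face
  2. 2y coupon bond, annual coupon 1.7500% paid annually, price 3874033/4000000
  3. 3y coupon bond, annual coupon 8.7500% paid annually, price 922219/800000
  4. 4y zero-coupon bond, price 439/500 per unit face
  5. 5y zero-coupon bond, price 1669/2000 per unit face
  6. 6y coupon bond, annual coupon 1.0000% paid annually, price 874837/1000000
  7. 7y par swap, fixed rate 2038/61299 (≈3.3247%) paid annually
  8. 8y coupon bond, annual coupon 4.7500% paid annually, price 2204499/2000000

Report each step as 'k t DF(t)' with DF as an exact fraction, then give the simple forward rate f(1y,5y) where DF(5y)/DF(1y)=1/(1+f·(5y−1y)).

step 1 [1y] zero: DF = P = 1913/2000 ≈ 0.956500
step 2 [2y] bond c/1=7/400: DF=(3874033/4000000 − 7/400·(0.956500))/(1+7/400) = 4677/5000 ≈ 0.935400
step 3 [3y] bond c/1=7/80: DF=(922219/800000 − 7/80·(0.956500+0.935400))/(1+7/80) = 4539/5000 ≈ 0.907800
step 4 [4y] zero: DF = P = 439/500 ≈ 0.878000
step 5 [5y] zero: DF = P = 1669/2000 ≈ 0.834500
step 6 [6y] bond c/1=1/100: DF=(874837/1000000 − 1/100·(0.956500+0.935400+0.907800+0.878000+0.834500))/(1+1/100) = 1643/2000 ≈ 0.821500
step 7 [7y] swap r/1=2038/61299: DF=(1 − 2038/61299·(0.956500+0.935400+0.907800+0.878000+0.834500+0.821500))/(1+2038/61299) = 3981/5000 ≈ 0.796200
step 8 [8y] bond c/1=19/400: DF=(2204499/2000000 − 19/400·(0.956500+0.935400+0.907800+0.878000+0.834500+0.821500+0.796200))/(1+19/400) = 7743/10000 ≈ 0.774300

1 1 1913/2000
2 2 4677/5000
3 3 4539/5000
4 4 439/500
5 5 1669/2000
6 6 1643/2000
7 7 3981/5000
8 8 7743/10000
f(1y,5y) = ((1913/2000)/(1669/2000) − 1)/(4) = 61/1669 ≈ 3.6549%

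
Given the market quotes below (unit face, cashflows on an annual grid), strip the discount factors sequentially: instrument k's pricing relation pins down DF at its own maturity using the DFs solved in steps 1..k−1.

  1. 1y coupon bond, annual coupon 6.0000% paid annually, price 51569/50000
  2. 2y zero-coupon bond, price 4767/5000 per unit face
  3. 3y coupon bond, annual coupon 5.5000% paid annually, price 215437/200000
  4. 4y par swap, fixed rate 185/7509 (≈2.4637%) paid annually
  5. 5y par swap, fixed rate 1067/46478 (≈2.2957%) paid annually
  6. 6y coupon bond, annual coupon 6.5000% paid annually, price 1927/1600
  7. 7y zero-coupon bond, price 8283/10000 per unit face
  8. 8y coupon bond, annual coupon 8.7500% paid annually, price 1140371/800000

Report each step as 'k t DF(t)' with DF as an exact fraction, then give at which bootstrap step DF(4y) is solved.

1 1 973/1000
2 2 4767/5000
3 3 4603/5000
4 4 363/400
5 5 8933/10000
6 6 1059/1250
7 7 8283/10000
8 8 401/500
DF(4y) is solved at step 4

step 1 [1y] bond c/1=3/50: DF=(51569/50000 − 3/50·(0))/(1+3/50) = 973/1000 ≈ 0.973000
step 2 [2y] zero: DF = P = 4767/5000 ≈ 0.953400
step 3 [3y] bond c/1=11/200: DF=(215437/200000 − 11/200·(0.973000+0.953400))/(1+11/200) = 4603/5000 ≈ 0.920600
step 4 [4y] swap r/1=185/7509: DF=(1 − 185/7509·(0.973000+0.953400+0.920600))/(1+185/7509) = 363/400 ≈ 0.907500
step 5 [5y] swap r/1=1067/46478: DF=(1 − 1067/46478·(0.973000+0.953400+0.920600+0.907500))/(1+1067/46478) = 8933/10000 ≈ 0.893300
step 6 [6y] bond c/1=13/200: DF=(1927/1600 − 13/200·(0.973000+0.953400+0.920600+0.907500+0.893300))/(1+13/200) = 1059/1250 ≈ 0.847200
step 7 [7y] zero: DF = P = 8283/10000 ≈ 0.828300
step 8 [8y] bond c/1=7/80: DF=(1140371/800000 − 7/80·(0.973000+0.953400+0.920600+0.907500+0.893300+0.847200+0.828300))/(1+7/80) = 401/500 ≈ 0.802000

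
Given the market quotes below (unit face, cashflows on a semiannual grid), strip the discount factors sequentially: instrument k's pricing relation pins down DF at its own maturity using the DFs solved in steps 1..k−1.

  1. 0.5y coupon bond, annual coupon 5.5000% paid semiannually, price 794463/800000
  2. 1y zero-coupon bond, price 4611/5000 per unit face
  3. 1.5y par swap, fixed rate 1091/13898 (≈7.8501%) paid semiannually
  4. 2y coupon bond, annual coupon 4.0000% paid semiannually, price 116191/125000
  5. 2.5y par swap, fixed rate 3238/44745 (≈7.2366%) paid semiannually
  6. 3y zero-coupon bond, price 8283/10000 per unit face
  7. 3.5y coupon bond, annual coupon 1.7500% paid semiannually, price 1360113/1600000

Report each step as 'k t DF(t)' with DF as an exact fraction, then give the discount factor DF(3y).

step 1 [0.5y] bond c/2=11/400: DF=(794463/800000 − 11/400·(0))/(1+11/400) = 1933/2000 ≈ 0.966500
step 2 [1y] zero: DF = P = 4611/5000 ≈ 0.922200
step 3 [1.5y] swap r/2=1091/27796: DF=(1 − 1091/27796·(0.966500+0.922200))/(1+1091/27796) = 8909/10000 ≈ 0.890900
step 4 [2y] bond c/2=1/50: DF=(116191/125000 − 1/50·(0.966500+0.922200+0.890900))/(1+1/50) = 1071/1250 ≈ 0.856800
step 5 [2.5y] swap r/2=1619/44745: DF=(1 − 1619/44745·(0.966500+0.922200+0.890900+0.856800))/(1+1619/44745) = 8381/10000 ≈ 0.838100
step 6 [3y] zero: DF = P = 8283/10000 ≈ 0.828300
step 7 [3.5y] bond c/2=7/800: DF=(1360113/1600000 − 7/800·(0.966500+0.922200+0.890900+0.856800+0.838100+0.828300))/(1+7/800) = 7967/10000 ≈ 0.796700

1 1/2 1933/2000
2 1 4611/5000
3 3/2 8909/10000
4 2 1071/1250
5 5/2 8381/10000
6 3 8283/10000
7 7/2 7967/10000
DF(3y) = 8283/10000 ≈ 0.828300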